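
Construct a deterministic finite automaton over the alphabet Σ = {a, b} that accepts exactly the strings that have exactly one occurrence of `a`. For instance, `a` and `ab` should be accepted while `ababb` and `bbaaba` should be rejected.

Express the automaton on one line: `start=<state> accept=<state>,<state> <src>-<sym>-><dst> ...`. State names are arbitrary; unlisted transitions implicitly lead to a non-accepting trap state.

Only the number of `a`s matters, and only up to 2. Make a chain s0 → s1 → s2 advanced by each `a` (with s2 absorbing); every other symbol self-loops. The accepting set is {s1}.
3 states suffice.
        a   b  
>  s0   s1  s0 
 * s1   s2  s1 
   s2   s2  s2 
(> = start, * = accepting)

start=s0 accept=s1 s0-a->s1 s0-b->s0 s1-a->s2 s1-b->s1 s2-a->s2 s2-b->s2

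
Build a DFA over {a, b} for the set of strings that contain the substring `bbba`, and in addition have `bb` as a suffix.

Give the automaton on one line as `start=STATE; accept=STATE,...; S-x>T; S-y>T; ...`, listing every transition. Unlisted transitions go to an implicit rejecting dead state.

Run two small machines in parallel and take their product. One (5 states) tracks whether and how much of `bbba` has been seen; the other (3 states) tracks how much of the suffix `bb` has currently been matched. Each combined state is a pair, one component from each; accept when both components accept.
With 7 states:
        a   b  
>  q0   q0  q1 
   q1   q0  q2 
   q2   q0  q3 
   q3   q4  q3 
   q4   q4  q5 
   q5   q4  q6 
 * q6   q4  q6 
(> = start, * = accepting)

start=q0; accept=q6; q0-a>q0; q0-b>q1; q1-a>q0; q1-b>q2; q2-a>q0; q2-b>q3; q3-a>q4; q3-b>q3; q4-a>q4; q4-b>q5; q5-a>q4; q5-b>q6; q6-a>q4; q6-b>q6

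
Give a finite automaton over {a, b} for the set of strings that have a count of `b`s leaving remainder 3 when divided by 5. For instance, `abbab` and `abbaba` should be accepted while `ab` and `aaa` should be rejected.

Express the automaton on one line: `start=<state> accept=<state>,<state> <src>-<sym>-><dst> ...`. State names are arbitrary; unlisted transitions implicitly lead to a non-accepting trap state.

start=s0 accept=s3 s0-a->s0 s0-b->s1 s1-a->s1 s1-b->s2 s2-a->s2 s2-b->s3 s3-a->s3 s3-b->s4 s4-a->s4 s4-b->s0

The only thing that matters is how many `b`s have appeared, reduced mod 5. Use one state per residue: s0 for 0, …, s4 for 4. Reading `b` moves to the next residue; anything else stays put. s3 is accepting.
With 5 states:
        a   b  
>  s0   s0  s1 
   s1   s1  s2 
   s2   s2  s3 
 * s3   s3  s4 
   s4   s4  s0 
(> = start, * = accepting)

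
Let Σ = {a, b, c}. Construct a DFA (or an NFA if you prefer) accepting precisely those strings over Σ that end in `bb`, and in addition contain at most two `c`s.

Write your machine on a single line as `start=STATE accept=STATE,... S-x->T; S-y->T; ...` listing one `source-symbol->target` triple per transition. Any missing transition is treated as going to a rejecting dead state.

start=q0; accept=q3,q6,q9; q0-a->q0; q0-b->q1; q0-c->q2; q1-a->q0; q1-b->q3; q1-c->q2; q2-a->q2; q2-b->q4; q2-c->q5; q3-a->q0; q3-b->q3; q3-c->q2; q4-a->q2; q4-b->q6; q4-c->q5; q5-a->q5; q5-b->q7; q5-c->q8; q6-a->q2; q6-b->q6; q6-c->q5; q7-a->q5; q7-b->q9; q7-c->q8; q8-a->q8; q8-b->q8; q8-c->q8; q9-a->q5; q9-b->q9; q9-c->q8

Build one automaton per condition and run them in lockstep. The first has 3 states tracking how much of the suffix `bb` has currently been matched; the second has 4 states tracking the count of `c`s, saturating at 3. A product state is a pair (one from each), accepting exactly when both do. Equivalent product states are then merged.
        a   b   c  
>  q0   q0  q1  q2 
   q1   q0  q3  q2 
   q2   q2  q4  q5 
 * q3   q0  q3  q2 
   q4   q2  q6  q5 
   q5   q5  q7  q8 
 * q6   q2  q6  q5 
   q7   q5  q9  q8 
   q8   q8  q8  q8 
 * q9   q5  q9  q8 
(> = start, * = accepting)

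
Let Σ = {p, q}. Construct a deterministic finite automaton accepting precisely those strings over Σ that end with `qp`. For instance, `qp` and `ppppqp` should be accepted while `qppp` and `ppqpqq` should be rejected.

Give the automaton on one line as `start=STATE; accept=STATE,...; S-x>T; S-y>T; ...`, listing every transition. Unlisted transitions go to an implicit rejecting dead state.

start=A; accept=C; A-p>A; A-q>B; B-p>C; B-q>B; C-p>A; C-q>B

Let each state record the length of the longest suffix of the input read so far that is also a prefix of `qp`. B means the last symbol is `q`; C means the last 2 symbols are `qp`. Accept only at C, where the string currently ends in `qp`.
       p  q 
>  A   A  B 
   B   C  B 
 * C   A  B 
(> = start, * = accepting)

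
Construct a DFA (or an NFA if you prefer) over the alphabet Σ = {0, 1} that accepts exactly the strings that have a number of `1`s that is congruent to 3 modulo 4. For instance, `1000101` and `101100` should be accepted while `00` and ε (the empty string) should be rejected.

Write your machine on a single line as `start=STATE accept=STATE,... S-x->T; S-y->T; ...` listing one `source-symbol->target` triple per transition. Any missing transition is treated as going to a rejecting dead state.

Keep the running count of `1`s modulo 4: each `1` advances along the cycle q0 → q1 → q2 → q3 → q0 while other symbols loop. Accept at q3.
4 states suffice.
        0   1  
>  q0   q0  q1 
   q1   q1  q2 
   q2   q2  q3 
 * q3   q3  q0 
(> = start, * = accepting)

start=q0; accept=q3; q0-0->q0; q0-1->q1; q1-0->q1; q1-1->q2; q2-0->q2; q2-1->q3; q3-0->q3; q3-1->q0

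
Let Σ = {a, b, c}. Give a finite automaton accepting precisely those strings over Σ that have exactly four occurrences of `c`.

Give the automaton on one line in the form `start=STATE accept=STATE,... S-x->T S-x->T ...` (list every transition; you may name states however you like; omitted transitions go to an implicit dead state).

Only the number of `c`s matters, and only up to 5. Make a chain s0 → s1 → s2 → s3 → s4 → s5 advanced by each `c` (with s5 absorbing); every other symbol self-loops. The accepting set is {s4}.
6 states suffice.
        a   b   c  
>  s0   s0  s0  s1 
   s1   s1  s1  s2 
   s2   s2  s2  s3 
   s3   s3  s3  s4 
 * s4   s4  s4  s5 
   s5   s5  s5  s5 
(> = start, * = accepting)

start=s0 accept=s4 s0-a->s0 s0-b->s0 s0-c->s1 s1-a->s1 s1-b->s1 s1-c->s2 s2-a->s2 s2-b->s2 s2-c->s3 s3-a->s3 s3-b->s3 s3-c->s4 s4-a->s4 s4-b->s4 s4-c->s5 s5-a->s5 s5-b->s5 s5-c->s5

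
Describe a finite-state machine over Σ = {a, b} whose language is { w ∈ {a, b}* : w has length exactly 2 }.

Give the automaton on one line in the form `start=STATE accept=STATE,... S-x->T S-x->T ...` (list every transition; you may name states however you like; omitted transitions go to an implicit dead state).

We only need to distinguish lengths 0, 1, …, 2, and '>2'. Chain S0 → S1 → S2 → S3 on every symbol, with S3 looping. Accepting states: {S2}.
With 4 states:
        a   b  
>  S0   S1  S1 
   S1   S2  S2 
 * S2   S3  S3 
   S3   S3  S3 
(> = start, * = accepting)

start=S0 accept=S2 S0-a->S1 S0-b->S1 S1-a->S2 S1-b->S2 S2-a->S3 S2-b->S3 S3-a->S3 S3-b->S3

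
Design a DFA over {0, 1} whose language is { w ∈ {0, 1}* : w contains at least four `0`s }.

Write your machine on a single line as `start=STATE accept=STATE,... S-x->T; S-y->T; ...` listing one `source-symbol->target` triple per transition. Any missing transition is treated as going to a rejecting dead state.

start=A; accept=E,F; A-0->B; A-1->A; B-0->C; B-1->B; C-0->D; C-1->C; D-0->E; D-1->D; E-0->F; E-1->E; F-0->F; F-1->F

Only the number of `0`s matters, and only up to 5. Make a chain A → B → C → D → E → F advanced by each `0` (with F absorbing); every other symbol self-loops. The accepting set is {E, F}.
With 6 states:
       0  1 
>  A   B  A 
   B   C  B 
   C   D  C 
   D   E  D 
 * E   F  E 
 * F   F  F 
(> = start, * = accepting)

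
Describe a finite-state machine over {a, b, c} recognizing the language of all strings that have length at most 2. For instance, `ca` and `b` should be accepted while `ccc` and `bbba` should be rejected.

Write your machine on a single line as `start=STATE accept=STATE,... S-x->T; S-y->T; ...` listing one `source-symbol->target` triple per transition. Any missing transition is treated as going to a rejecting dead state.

start=S0; accept=S0,S1,S2; S0-a->S1; S0-b->S1; S0-c->S1; S1-a->S2; S1-b->S2; S1-c->S2; S2-a->S3; S2-b->S3; S2-c->S3; S3-a->S3; S3-b->S3; S3-c->S3

We only need to distinguish lengths 0, 1, …, 2, and '>2'. Chain S0 → S1 → S2 → S3 on every symbol, with S3 looping. Accepting states: {S0, S1, S2}.
4 states suffice.
        a   b   c  
>* S0   S1  S1  S1 
 * S1   S2  S2  S2 
 * S2   S3  S3  S3 
   S3   S3  S3  S3 
(> = start, * = accepting)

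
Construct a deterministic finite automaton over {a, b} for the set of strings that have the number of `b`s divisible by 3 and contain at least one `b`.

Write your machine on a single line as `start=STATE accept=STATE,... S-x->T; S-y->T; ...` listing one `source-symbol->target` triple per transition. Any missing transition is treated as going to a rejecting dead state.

Build one automaton per condition and run them in lockstep. One (3 states) tracks the count of `b`s modulo 3; the other (3 states) tracks the count of `b`s, saturating at 2. Each combined state is a pair, one component from each; accept when both components accept. Minimizing collapses redundant product states.
With 4 states:
        a   b  
>  s0   s0  s1 
   s1   s1  s2 
   s2   s2  s3 
 * s3   s3  s1 
(> = start, * = accepting)

start=s0; accept=s3; s0-a->s0; s0-b->s1; s1-a->s1; s1-b->s2; s2-a->s2; s2-b->s3; s3-a->s3; s3-b->s1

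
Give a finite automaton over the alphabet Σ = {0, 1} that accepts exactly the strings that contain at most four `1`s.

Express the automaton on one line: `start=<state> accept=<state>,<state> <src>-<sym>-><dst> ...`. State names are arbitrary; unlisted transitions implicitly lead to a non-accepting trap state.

start=s0 accept=s0,s1,s2,s3,s4 s0-0->s0 s0-1->s1 s1-0->s1 s1-1->s2 s2-0->s2 s2-1->s3 s3-0->s3 s3-1->s4 s4-0->s4 s4-1->s5 s5-0->s5 s5-1->s5

Only the number of `1`s matters, and only up to 5. Make a chain s0 → s1 → s2 → s3 → s4 → s5 advanced by each `1` (with s5 absorbing); every other symbol self-loops. The accepting set is {s0, s1, s2, s3, s4}.
        0   1  
>* s0   s0  s1 
 * s1   s1  s2 
 * s2   s2  s3 
 * s3   s3  s4 
 * s4   s4  s5 
   s5   s5  s5 
(> = start, * = accepting)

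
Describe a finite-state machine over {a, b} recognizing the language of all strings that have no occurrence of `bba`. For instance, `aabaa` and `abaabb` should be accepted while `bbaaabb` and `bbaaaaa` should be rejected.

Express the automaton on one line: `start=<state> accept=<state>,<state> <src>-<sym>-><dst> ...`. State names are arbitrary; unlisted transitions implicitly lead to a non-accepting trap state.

start=q0 accept=q0,q1,q2 q0-a->q0 q0-b->q1 q1-a->q0 q1-b->q2 q2-a->q3 q2-b->q2 q3-a->q3 q3-b->q3

Track partial matches of the forbidden pattern `bba`. State q3 is a dead state reached once `bba` has occurred; every other state accepts. q0 means no part of `bba` is currently matched.
A 4-state machine:
        a   b  
>* q0   q0  q1 
 * q1   q0  q2 
 * q2   q3  q2 
   q3   q3  q3 
(> = start, * = accepting)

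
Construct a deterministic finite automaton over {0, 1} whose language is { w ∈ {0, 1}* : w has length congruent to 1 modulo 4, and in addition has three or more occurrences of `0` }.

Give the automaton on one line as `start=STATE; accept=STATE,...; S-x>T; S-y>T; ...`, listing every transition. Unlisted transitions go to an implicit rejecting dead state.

Build one automaton per condition and run them in lockstep. The first has 4 states tracking the input length modulo 4; the second has 5 states tracking the count of `0`s, saturating at 4. A product state is a pair (one from each), accepting exactly when both do.
       0  1 
>  A   B  C 
   B   D  E 
   C   E  F 
   D   G  H 
   E   H  I 
   F   I  J 
   G   K  L 
   H   L  M 
   I   M  N 
   J   N  A 
   K   O  O 
   L   O  P 
   M   P  Q 
   N   Q  B 
 * O   R  R 
 * P   R  S 
   Q   S  D 
   R   T  T 
   S   T  G 
   T   K  K 
(> = start, * = accepting)

start=A; accept=O,P; A-0>B; A-1>C; B-0>D; B-1>E; C-0>E; C-1>F; D-0>G; D-1>H; E-0>H; E-1>I; F-0>I; F-1>J; G-0>K; G-1>L; H-0>L; H-1>M; I-0>M; I-1>N; J-0>N; J-1>A; K-0>O; K-1>O; L-0>O; L-1>P; M-0>P; M-1>Q; N-0>Q; N-1>B; O-0>R; O-1>R; P-0>R; P-1>S; Q-0>S; Q-1>D; R-0>T; R-1>T; S-0>T; S-1>G; T-0>K; T-1>K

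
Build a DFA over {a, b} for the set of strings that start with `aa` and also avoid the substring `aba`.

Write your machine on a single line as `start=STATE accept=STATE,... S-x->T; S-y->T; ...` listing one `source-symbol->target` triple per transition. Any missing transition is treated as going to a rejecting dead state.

start=S0; accept=S3,S6,S9; S0-a->S1; S0-b->S2; S1-a->S3; S1-b->S4; S2-a->S5; S2-b->S2; S3-a->S3; S3-b->S6; S4-a->S7; S4-b->S2; S5-a->S5; S5-b->S4; S6-a->S8; S6-b->S9; S7-a->S7; S7-b->S7; S8-a->S8; S8-b->S8; S9-a->S3; S9-b->S9

Handle the two conditions separately and then intersect. The first has 4 states tracking whether the input so far still matches the prefix `aa`; the second has 4 states tracking partial matches of the forbidden pattern `aba`. A product state is a pair (one from each), accepting exactly when both do.
A 10-state machine:
        a   b  
>  S0   S1  S2 
   S1   S3  S4 
   S2   S5  S2 
 * S3   S3  S6 
   S4   S7  S2 
   S5   S5  S4 
 * S6   S8  S9 
   S7   S7  S7 
   S8   S8  S8 
 * S9   S3  S9 
(> = start, * = accepting)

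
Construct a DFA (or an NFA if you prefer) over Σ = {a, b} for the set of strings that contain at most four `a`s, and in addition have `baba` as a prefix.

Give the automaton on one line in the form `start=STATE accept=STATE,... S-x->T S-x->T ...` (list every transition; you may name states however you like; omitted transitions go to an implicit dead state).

Handle the two conditions separately and then intersect. The first has 6 states tracking the count of `a`s, saturating at 5; the second has 6 states tracking whether the input so far still matches the prefix `baba`. A product state is a pair (one from each), accepting exactly when both do.
A 14-state machine:
          a    b  
>  q0     q1   q2 
   q1     q3   q1 
   q2     q4   q5 
   q3     q6   q3 
   q4     q3   q7 
   q5     q1   q5 
   q6     q8   q6 
   q7     q9   q1 
   q8    q10   q8 
 * q9    q11   q9 
   q10   q10  q10 
 * q11   q12  q11 
 * q12   q13  q12 
   q13   q13  q13 
(> = start, * = accepting)

start=q0 accept=q9,q11,q12 q0-a->q1 q0-b->q2 q1-a->q3 q1-b->q1 q2-a->q4 q2-b->q5 q3-a->q6 q3-b->q3 q4-a->q3 q4-b->q7 q5-a->q1 q5-b->q5 q6-a->q8 q6-b->q6 q7-a->q9 q7-b->q1 q8-a->q10 q8-b->q8 q9-a->q11 q9-b->q9 q10-a->q10 q10-b->q10 q11-a->q12 q11-b->q11 q12-a->q13 q12-b->q12 q13-a->q13 q13-b->q13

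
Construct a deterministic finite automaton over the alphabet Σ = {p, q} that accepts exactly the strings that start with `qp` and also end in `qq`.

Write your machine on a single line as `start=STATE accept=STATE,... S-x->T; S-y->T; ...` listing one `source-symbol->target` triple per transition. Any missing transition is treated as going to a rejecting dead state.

Handle the two conditions separately and then intersect. The first has 4 states tracking whether the input so far still matches the prefix `qp`; the second has 3 states tracking how much of the suffix `qq` has currently been matched. A product state is a pair (one from each), accepting exactly when both do.
        p   q  
>  s0   s1  s2 
   s1   s1  s3 
   s2   s4  s5 
   s3   s1  s5 
   s4   s4  s6 
   s5   s1  s5 
   s6   s4  s7 
 * s7   s4  s7 
(> = start, * = accepting)

start=s0; accept=s7; s0-p->s1; s0-q->s2; s1-p->s1; s1-q->s3; s2-p->s4; s2-q->s5; s3-p->s1; s3-q->s5; s4-p->s4; s4-q->s6; s5-p->s1; s5-q->s5; s6-p->s4; s6-q->s7; s7-p->s4; s7-q->s7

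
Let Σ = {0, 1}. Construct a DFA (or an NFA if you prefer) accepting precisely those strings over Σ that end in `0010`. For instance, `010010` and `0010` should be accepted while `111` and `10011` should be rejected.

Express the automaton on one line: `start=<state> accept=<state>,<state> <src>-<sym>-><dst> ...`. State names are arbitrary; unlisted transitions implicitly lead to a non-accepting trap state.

Remember how much of `0010` the current input suffix matches. State s0 means no match yet; s1 means the last symbol is `0`; s2 means the last 2 symbols are `00`; s3 means the last 3 symbols are `001`; s4 means the last 4 symbols are `0010`. Only s4 accepts. On a mismatch, fall back to the longest proper suffix that is still a prefix of `0010`.
With 5 states:
        0   1  
>  s0   s1  s0 
   s1   s2  s0 
   s2   s2  s3 
   s3   s4  s0 
 * s4   s2  s0 
(> = start, * = accepting)

start=s0 accept=s4 s0-0->s1 s0-1->s0 s1-0->s2 s1-1->s0 s2-0->s2 s2-1->s3 s3-0->s4 s3-1->s0 s4-0->s2 s4-1->s0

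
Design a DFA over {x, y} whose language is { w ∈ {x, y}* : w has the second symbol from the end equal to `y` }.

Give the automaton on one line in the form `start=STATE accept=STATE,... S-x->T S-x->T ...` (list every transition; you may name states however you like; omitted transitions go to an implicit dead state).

A DFA must remember the last 2 symbols (since which symbol is second-to-last isn't known until the input ends). Use one state per possible window of the last ≤2 symbols; accept from those whose window starts with `y`.
A 7-state machine:
        x   y  
>  S0   S1  S2 
   S1   S3  S4 
   S2   S5  S6 
   S3   S3  S4 
   S4   S5  S6 
 * S5   S3  S4 
 * S6   S5  S6 
(> = start, * = accepting)

start=S0 accept=S5,S6 S0-x->S1 S0-y->S2 S1-x->S3 S1-y->S4 S2-x->S5 S2-y->S6 S3-x->S3 S3-y->S4 S4-x->S5 S4-y->S6 S5-x->S3 S5-y->S4 S6-x->S5 S6-y->S6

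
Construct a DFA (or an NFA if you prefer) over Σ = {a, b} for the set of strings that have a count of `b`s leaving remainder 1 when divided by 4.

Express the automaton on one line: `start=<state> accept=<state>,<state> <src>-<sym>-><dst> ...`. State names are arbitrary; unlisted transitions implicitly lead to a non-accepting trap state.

Keep the running count of `b`s modulo 4: each `b` advances along the cycle S0 → S1 → S2 → S3 → S0 while other symbols loop. Accept at S1.
A 4-state machine:
        a   b  
>  S0   S0  S1 
 * S1   S1  S2 
   S2   S2  S3 
   S3   S3  S0 
(> = start, * = accepting)

start=S0 accept=S1 S0-a->S0 S0-b->S1 S1-a->S1 S1-b->S2 S2-a->S2 S2-b->S3 S3-a->S3 S3-b->S0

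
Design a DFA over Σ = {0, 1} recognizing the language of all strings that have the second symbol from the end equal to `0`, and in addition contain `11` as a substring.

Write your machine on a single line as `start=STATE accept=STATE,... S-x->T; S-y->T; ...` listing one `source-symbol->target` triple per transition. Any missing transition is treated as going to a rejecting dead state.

start=q0; accept=q4,q5; q0-0->q0; q0-1->q1; q1-0->q0; q1-1->q2; q2-0->q3; q2-1->q2; q3-0->q4; q3-1->q5; q4-0->q4; q4-1->q5; q5-0->q3; q5-1->q2

Run two small machines in parallel and take their product. The first has 7 states tracking the last 2 symbols read; the second has 3 states tracking whether and how much of `11` has been seen. A product state is a pair (one from each), accepting exactly when both do. Equivalent product states are then merged.
        0   1  
>  q0   q0  q1 
   q1   q0  q2 
   q2   q3  q2 
   q3   q4  q5 
 * q4   q4  q5 
 * q5   q3  q2 
(> = start, * = accepting)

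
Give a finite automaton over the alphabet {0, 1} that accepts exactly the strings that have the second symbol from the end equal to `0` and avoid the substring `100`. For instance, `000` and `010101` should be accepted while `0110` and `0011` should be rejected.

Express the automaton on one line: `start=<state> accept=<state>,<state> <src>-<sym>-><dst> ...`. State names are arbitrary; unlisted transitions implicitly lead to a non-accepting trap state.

start=A accept=D,E A-0->B A-1->C B-0->D B-1->E C-0->F C-1->C D-0->D D-1->E E-0->F E-1->C F-0->G F-1->E G-0->G G-1->G

Run two small machines in parallel and take their product. The first has 7 states tracking the last 2 symbols read; the second has 4 states tracking partial matches of the forbidden pattern `100`. A product state is a pair (one from each), accepting exactly when both do. Minimizing collapses redundant product states.
With 7 states:
       0  1 
>  A   B  C 
   B   D  E 
   C   F  C 
 * D   D  E 
 * E   F  C 
   F   G  E 
   G   G  G 
(> = start, * = accepting)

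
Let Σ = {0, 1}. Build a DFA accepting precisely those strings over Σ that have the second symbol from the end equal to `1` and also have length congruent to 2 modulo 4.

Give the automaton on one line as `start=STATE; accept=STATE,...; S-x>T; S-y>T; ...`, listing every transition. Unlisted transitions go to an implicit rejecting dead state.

start=q0; accept=q5,q6; q0-0>q1; q0-1>q2; q1-0>q3; q1-1>q4; q2-0>q5; q2-1>q6; q3-0>q7; q3-1>q8; q4-0>q9; q4-1>q10; q5-0>q7; q5-1>q8; q6-0>q9; q6-1>q10; q7-0>q11; q7-1>q12; q8-0>q13; q8-1>q14; q9-0>q11; q9-1>q12; q10-0>q13; q10-1>q14; q11-0>q15; q11-1>q16; q12-0>q17; q12-1>q18; q13-0>q15; q13-1>q16; q14-0>q17; q14-1>q18; q15-0>q3; q15-1>q4; q16-0>q5; q16-1>q6; q17-0>q3; q17-1>q4; q18-0>q5; q18-1>q6

Run two small machines in parallel and take their product. The first has 7 states tracking the last 2 symbols read; the second has 4 states tracking the input length modulo 4. A product state is a pair (one from each), accepting exactly when both do.
          0    1  
>  q0     q1   q2 
   q1     q3   q4 
   q2     q5   q6 
   q3     q7   q8 
   q4     q9  q10 
 * q5     q7   q8 
 * q6     q9  q10 
   q7    q11  q12 
   q8    q13  q14 
   q9    q11  q12 
   q10   q13  q14 
   q11   q15  q16 
   q12   q17  q18 
   q13   q15  q16 
   q14   q17  q18 
   q15    q3   q4 
   q16    q5   q6 
   q17    q3   q4 
   q18    q5   q6 
(> = start, * = accepting)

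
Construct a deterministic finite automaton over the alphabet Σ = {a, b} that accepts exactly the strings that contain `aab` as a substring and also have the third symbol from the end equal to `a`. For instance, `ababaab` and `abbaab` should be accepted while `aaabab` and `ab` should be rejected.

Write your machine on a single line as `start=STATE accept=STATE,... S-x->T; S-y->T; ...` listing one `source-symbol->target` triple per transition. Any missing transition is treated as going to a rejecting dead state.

Build one automaton per condition and run them in lockstep. One (4 states) tracks whether and how much of `aab` has been seen; the other (15 states) tracks the last 3 symbols read. Each combined state is a pair, one component from each; accept when both components accept.
22 states suffice.
          a    b  
>  q0     q1   q2 
   q1     q3   q4 
   q2     q5   q6 
   q3     q7   q8 
   q4     q9  q10 
   q5    q11  q12 
   q6    q13  q14 
   q7     q7   q8 
 * q8    q15  q16 
   q9    q11  q12 
   q10   q13  q14 
   q11    q7   q8 
   q12    q9  q10 
   q13   q11  q12 
   q14   q13  q14 
 * q15   q17  q18 
 * q16   q19  q20 
   q17   q21   q8 
   q18   q15  q16 
   q19   q17  q18 
   q20   q19  q20 
 * q21   q21   q8 
(> = start, * = accepting)

start=q0; accept=q8,q15,q16,q21; q0-a->q1; q0-b->q2; q1-a->q3; q1-b->q4; q2-a->q5; q2-b->q6; q3-a->q7; q3-b->q8; q4-a->q9; q4-b->q10; q5-a->q11; q5-b->q12; q6-a->q13; q6-b->q14; q7-a->q7; q7-b->q8; q8-a->q15; q8-b->q16; q9-a->q11; q9-b->q12; q10-a->q13; q10-b->q14; q11-a->q7; q11-b->q8; q12-a->q9; q12-b->q10; q13-a->q11; q13-b->q12; q14-a->q13; q14-b->q14; q15-a->q17; q15-b->q18; q16-a->q19; q16-b->q20; q17-a->q21; q17-b->q8; q18-a->q15; q18-b->q16; q19-a->q17; q19-b->q18; q20-a->q19; q20-b->q20; q21-a->q21; q21-b->q8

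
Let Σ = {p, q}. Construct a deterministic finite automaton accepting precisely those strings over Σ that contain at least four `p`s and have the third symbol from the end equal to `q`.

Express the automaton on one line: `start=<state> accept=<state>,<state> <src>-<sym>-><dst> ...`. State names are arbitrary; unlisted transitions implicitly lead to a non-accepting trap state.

Build one automaton per condition and run them in lockstep. The first has 6 states tracking the count of `p`s, saturating at 5; the second has 15 states tracking the last 3 symbols read. A product state is a pair (one from each), accepting exactly when both do. After merging equivalent states the machine shrinks.
16 states suffice.
          p    q  
>  s0     s1   s0 
   s1     s2   s1 
   s2     s3   s4 
   s3     s5   s6 
   s4     s7   s4 
   s5     s5   s8 
   s6     s9  s10 
   s7    s11   s6 
   s8     s9  s12 
   s9    s11  s13 
   s10   s14  s10 
 * s11    s5   s8 
   s12   s14  s15 
 * s13    s9  s12 
 * s14   s11  s13 
 * s15   s14  s15 
(> = start, * = accepting)

start=s0 accept=s11,s13,s14,s15 s0-p->s1 s0-q->s0 s1-p->s2 s1-q->s1 s2-p->s3 s2-q->s4 s3-p->s5 s3-q->s6 s4-p->s7 s4-q->s4 s5-p->s5 s5-q->s8 s6-p->s9 s6-q->s10 s7-p->s11 s7-q->s6 s8-p->s9 s8-q->s12 s9-p->s11 s9-q->s13 s10-p->s14 s10-q->s10 s11-p->s5 s11-q->s8 s12-p->s14 s12-q->s15 s13-p->s9 s13-q->s12 s14-p->s11 s14-q->s13 s15-p->s14 s15-q->s15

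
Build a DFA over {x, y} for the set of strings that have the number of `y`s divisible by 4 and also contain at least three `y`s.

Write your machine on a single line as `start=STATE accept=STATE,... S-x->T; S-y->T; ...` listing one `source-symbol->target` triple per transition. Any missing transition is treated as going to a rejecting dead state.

start=q0; accept=q4; q0-x->q0; q0-y->q1; q1-x->q1; q1-y->q2; q2-x->q2; q2-y->q3; q3-x->q3; q3-y->q4; q4-x->q4; q4-y->q1

Handle the two conditions separately and then intersect. The first has 4 states tracking the count of `y`s modulo 4; the second has 5 states tracking the count of `y`s, saturating at 4. A product state is a pair (one from each), accepting exactly when both do. Minimizing collapses redundant product states.
        x   y  
>  q0   q0  q1 
   q1   q1  q2 
   q2   q2  q3 
   q3   q3  q4 
 * q4   q4  q1 
(> = start, * = accepting)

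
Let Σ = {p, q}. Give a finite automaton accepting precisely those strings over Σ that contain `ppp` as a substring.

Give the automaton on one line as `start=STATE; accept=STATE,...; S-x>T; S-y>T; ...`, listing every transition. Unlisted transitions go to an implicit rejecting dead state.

start=S0; accept=S3; S0-p>S1; S0-q>S0; S1-p>S2; S1-q>S0; S2-p>S3; S2-q>S0; S3-p>S3; S3-q>S3

States S0..S2 record the length of the longest prefix of `ppp` that matches the current input suffix. Reaching S3 means `ppp` has been seen, and we stay there forever. Accept from S3.
A 4-state machine:
        p   q  
>  S0   S1  S0 
   S1   S2  S0 
   S2   S3  S0 
 * S3   S3  S3 
(> = start, * = accepting)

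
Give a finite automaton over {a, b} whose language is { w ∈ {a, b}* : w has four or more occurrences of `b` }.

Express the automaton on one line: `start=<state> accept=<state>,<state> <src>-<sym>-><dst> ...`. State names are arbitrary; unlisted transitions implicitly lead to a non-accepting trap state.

start=q0 accept=q4,q5 q0-a->q0 q0-b->q1 q1-a->q1 q1-b->q2 q2-a->q2 q2-b->q3 q3-a->q3 q3-b->q4 q4-a->q4 q4-b->q5 q5-a->q5 q5-b->q5

Count `b`s, saturating at 5: states q0 through q4 mean 0 through 4 `b`s seen; q5 means more than 4. Each `b` increments (capped at q5); other symbols loop. Accept from {q4, q5}.
With 6 states:
        a   b  
>  q0   q0  q1 
   q1   q1  q2 
   q2   q2  q3 
   q3   q3  q4 
 * q4   q4  q5 
 * q5   q5  q5 
(> = start, * = accepting)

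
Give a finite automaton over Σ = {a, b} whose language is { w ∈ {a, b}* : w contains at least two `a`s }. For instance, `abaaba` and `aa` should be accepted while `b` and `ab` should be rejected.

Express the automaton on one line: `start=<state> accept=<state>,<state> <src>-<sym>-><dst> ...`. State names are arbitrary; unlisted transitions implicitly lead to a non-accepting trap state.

start=q0 accept=q2,q3 q0-a->q1 q0-b->q0 q1-a->q2 q1-b->q1 q2-a->q3 q2-b->q2 q3-a->q3 q3-b->q3

Only the number of `a`s matters, and only up to 3. Make a chain q0 → q1 → q2 → q3 advanced by each `a` (with q3 absorbing); every other symbol self-loops. The accepting set is {q2, q3}.
With 4 states:
        a   b  
>  q0   q1  q0 
   q1   q2  q1 
 * q2   q3  q2 
 * q3   q3  q3 
(> = start, * = accepting)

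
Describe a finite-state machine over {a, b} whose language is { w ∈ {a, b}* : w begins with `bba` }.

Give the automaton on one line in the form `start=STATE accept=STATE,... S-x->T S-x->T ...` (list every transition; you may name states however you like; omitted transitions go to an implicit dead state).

Walk along `bba` while the input agrees: from s0 take `b` to s1, and so on. Any deviation drops to the rejecting sink s4. Once s3 is reached the prefix is confirmed and every continuation is accepted.
5 states suffice.
        a   b  
>  s0   s4  s1 
   s1   s4  s2 
   s2   s3  s4 
 * s3   s3  s3 
   s4   s4  s4 
(> = start, * = accepting)

start=s0 accept=s3 s0-a->s4 s0-b->s1 s1-a->s4 s1-b->s2 s2-a->s3 s2-b->s4 s3-a->s3 s3-b->s3 s4-a->s4 s4-b->s4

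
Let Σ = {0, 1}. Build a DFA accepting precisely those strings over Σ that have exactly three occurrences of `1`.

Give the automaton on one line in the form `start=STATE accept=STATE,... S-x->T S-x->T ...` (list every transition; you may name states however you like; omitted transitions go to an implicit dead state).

start=s0 accept=s3 s0-0->s0 s0-1->s1 s1-0->s1 s1-1->s2 s2-0->s2 s2-1->s3 s3-0->s3 s3-1->s4 s4-0->s4 s4-1->s4

Only the number of `1`s matters, and only up to 4. Make a chain s0 → s1 → s2 → s3 → s4 advanced by each `1` (with s4 absorbing); every other symbol self-loops. The accepting set is {s3}.
        0   1  
>  s0   s0  s1 
   s1   s1  s2 
   s2   s2  s3 
 * s3   s3  s4 
   s4   s4  s4 
(> = start, * = accepting)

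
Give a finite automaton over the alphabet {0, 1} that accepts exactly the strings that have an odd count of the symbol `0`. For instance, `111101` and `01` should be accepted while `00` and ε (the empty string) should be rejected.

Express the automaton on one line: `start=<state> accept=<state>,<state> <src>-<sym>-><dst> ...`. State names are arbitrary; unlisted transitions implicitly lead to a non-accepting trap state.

start=q0 accept=q1 q0-0->q1 q0-1->q0 q1-0->q0 q1-1->q1

The only thing that matters is how many `0`s have appeared, reduced mod 2. Use one state per residue: q0 for 0, …, q1 for 1. Reading `0` moves to the next residue; anything else stays put. q1 is accepting.
With 2 states:
        0   1  
>  q0   q1  q0 
 * q1   q0  q1 
(> = start, * = accepting)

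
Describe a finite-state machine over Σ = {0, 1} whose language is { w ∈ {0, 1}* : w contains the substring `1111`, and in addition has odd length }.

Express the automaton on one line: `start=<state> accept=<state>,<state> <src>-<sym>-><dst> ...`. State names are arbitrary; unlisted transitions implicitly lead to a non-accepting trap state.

start=q0 accept=q9 q0-0->q1 q0-1->q2 q1-0->q0 q1-1->q3 q2-0->q0 q2-1->q4 q3-0->q1 q3-1->q5 q4-0->q1 q4-1->q6 q5-0->q0 q5-1->q7 q6-0->q0 q6-1->q8 q7-0->q1 q7-1->q9 q8-0->q9 q8-1->q9 q9-0->q8 q9-1->q8

Build one automaton per condition and run them in lockstep. The first has 5 states tracking whether and how much of `1111` has been seen; the second has 2 states tracking the input length modulo 2. A product state is a pair (one from each), accepting exactly when both do.
10 states suffice.
        0   1  
>  q0   q1  q2 
   q1   q0  q3 
   q2   q0  q4 
   q3   q1  q5 
   q4   q1  q6 
   q5   q0  q7 
   q6   q0  q8 
   q7   q1  q9 
   q8   q9  q9 
 * q9   q8  q8 
(> = start, * = accepting)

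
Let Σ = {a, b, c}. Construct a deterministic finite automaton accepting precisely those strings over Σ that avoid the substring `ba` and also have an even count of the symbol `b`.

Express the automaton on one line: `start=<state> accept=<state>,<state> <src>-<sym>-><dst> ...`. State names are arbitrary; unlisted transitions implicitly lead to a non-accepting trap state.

Run two small machines in parallel and take their product. One (3 states) tracks partial matches of the forbidden pattern `ba`; the other (2 states) tracks the count of `b`s modulo 2. Each combined state is a pair, one component from each; accept when both components accept. Minimizing collapses redundant product states.
A 5-state machine:
        a   b   c  
>* s0   s0  s1  s0 
   s1   s2  s3  s4 
   s2   s2  s2  s2 
 * s3   s2  s1  s0 
   s4   s4  s3  s4 
(> = start, * = accepting)

start=s0 accept=s0,s3 s0-a->s0 s0-b->s1 s0-c->s0 s1-a->s2 s1-b->s3 s1-c->s4 s2-a->s2 s2-b->s2 s2-c->s2 s3-a->s2 s3-b->s1 s3-c->s0 s4-a->s4 s4-b->s3 s4-c->s4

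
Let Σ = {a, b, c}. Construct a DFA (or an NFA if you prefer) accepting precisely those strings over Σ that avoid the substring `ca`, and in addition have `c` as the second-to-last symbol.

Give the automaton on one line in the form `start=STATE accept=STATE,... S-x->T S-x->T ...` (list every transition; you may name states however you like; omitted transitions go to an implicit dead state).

start=S0 accept=S3,S4 S0-a->S0 S0-b->S0 S0-c->S1 S1-a->S2 S1-b->S3 S1-c->S4 S2-a->S2 S2-b->S2 S2-c->S2 S3-a->S0 S3-b->S0 S3-c->S1 S4-a->S2 S4-b->S3 S4-c->S4

Run two small machines in parallel and take their product. The first has 3 states tracking partial matches of the forbidden pattern `ca`; the second has 13 states tracking the last 2 symbols read. A product state is a pair (one from each), accepting exactly when both do. Minimizing collapses redundant product states.
5 states suffice.
        a   b   c  
>  S0   S0  S0  S1 
   S1   S2  S3  S4 
   S2   S2  S2  S2 
 * S3   S0  S0  S1 
 * S4   S2  S3  S4 
(> = start, * = accepting)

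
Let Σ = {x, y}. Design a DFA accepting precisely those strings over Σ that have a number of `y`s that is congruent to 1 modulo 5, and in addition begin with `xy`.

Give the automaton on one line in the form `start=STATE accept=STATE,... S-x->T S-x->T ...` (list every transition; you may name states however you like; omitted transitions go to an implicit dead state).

start=q0 accept=q3 q0-x->q1 q0-y->q2 q1-x->q2 q1-y->q3 q2-x->q2 q2-y->q2 q3-x->q3 q3-y->q4 q4-x->q4 q4-y->q5 q5-x->q5 q5-y->q6 q6-x->q6 q6-y->q7 q7-x->q7 q7-y->q3

Build one automaton per condition and run them in lockstep. One (5 states) tracks the count of `y`s modulo 5; the other (4 states) tracks whether the input so far still matches the prefix `xy`. Each combined state is a pair, one component from each; accept when both components accept. Equivalent product states are then merged.
8 states suffice.
        x   y  
>  q0   q1  q2 
   q1   q2  q3 
   q2   q2  q2 
 * q3   q3  q4 
   q4   q4  q5 
   q5   q5  q6 
   q6   q6  q7 
   q7   q7  q3 
(> = start, * = accepting)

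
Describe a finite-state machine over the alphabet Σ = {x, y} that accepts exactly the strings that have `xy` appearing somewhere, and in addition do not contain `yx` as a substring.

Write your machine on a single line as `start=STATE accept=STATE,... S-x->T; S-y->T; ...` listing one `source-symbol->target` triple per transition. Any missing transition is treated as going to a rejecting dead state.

start=q0; accept=q3; q0-x->q1; q0-y->q2; q1-x->q1; q1-y->q3; q2-x->q2; q2-y->q2; q3-x->q2; q3-y->q3

Handle the two conditions separately and then intersect. One (3 states) tracks whether and how much of `xy` has been seen; the other (3 states) tracks partial matches of the forbidden pattern `yx`. Each combined state is a pair, one component from each; accept when both components accept. Equivalent product states are then merged.
4 states suffice.
        x   y  
>  q0   q1  q2 
   q1   q1  q3 
   q2   q2  q2 
 * q3   q2  q3 
(> = start, * = accepting)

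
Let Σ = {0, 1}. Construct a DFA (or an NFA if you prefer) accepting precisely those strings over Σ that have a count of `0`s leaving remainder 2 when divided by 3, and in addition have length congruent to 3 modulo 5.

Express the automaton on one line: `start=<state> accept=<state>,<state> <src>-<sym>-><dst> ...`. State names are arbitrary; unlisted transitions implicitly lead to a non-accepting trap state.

Run two small machines in parallel and take their product. One (3 states) tracks the count of `0`s modulo 3; the other (5 states) tracks the input length modulo 5. Each combined state is a pair, one component from each; accept when both components accept.
A 15-state machine:
          0    1  
>  s0     s1   s2 
   s1     s3   s4 
   s2     s4   s5 
   s3     s6   s7 
   s4     s7   s8 
   s5     s8   s6 
   s6     s9  s10 
 * s7    s10  s11 
   s8    s11   s9 
   s9    s12  s13 
   s10   s13   s0 
   s11    s0  s12 
   s12    s2  s14 
   s13   s14   s1 
   s14    s5   s3 
(> = start, * = accepting)

start=s0 accept=s7 s0-0->s1 s0-1->s2 s1-0->s3 s1-1->s4 s2-0->s4 s2-1->s5 s3-0->s6 s3-1->s7 s4-0->s7 s4-1->s8 s5-0->s8 s5-1->s6 s6-0->s9 s6-1->s10 s7-0->s10 s7-1->s11 s8-0->s11 s8-1->s9 s9-0->s12 s9-1->s13 s10-0->s13 s10-1->s0 s11-0->s0 s11-1->s12 s12-0->s2 s12-1->s14 s13-0->s14 s13-1->s1 s14-0->s5 s14-1->s3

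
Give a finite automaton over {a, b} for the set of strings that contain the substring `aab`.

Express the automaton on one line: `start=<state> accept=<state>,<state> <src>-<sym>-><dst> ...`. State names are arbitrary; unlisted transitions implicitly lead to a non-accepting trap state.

start=s0 accept=s3 s0-a->s1 s0-b->s0 s1-a->s2 s1-b->s0 s2-a->s2 s2-b->s3 s3-a->s3 s3-b->s3

States s0..s2 record the length of the longest prefix of `aab` that matches the current input suffix. Reaching s3 means `aab` has been seen, and we stay there forever. Accept from s3.
A 4-state machine:
        a   b  
>  s0   s1  s0 
   s1   s2  s0 
   s2   s2  s3 
 * s3   s3  s3 
(> = start, * = accepting)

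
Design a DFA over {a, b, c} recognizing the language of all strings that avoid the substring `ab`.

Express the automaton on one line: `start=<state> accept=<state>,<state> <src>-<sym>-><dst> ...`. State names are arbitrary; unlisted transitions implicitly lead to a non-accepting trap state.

Track partial matches of the forbidden pattern `ab`. State q2 is a dead state reached once `ab` has occurred; every other state accepts. q0 means no part of `ab` is currently matched.
        a   b   c  
>* q0   q1  q0  q0 
 * q1   q1  q2  q0 
   q2   q2  q2  q2 
(> = start, * = accepting)

start=q0 accept=q0,q1 q0-a->q1 q0-b->q0 q0-c->q0 q1-a->q1 q1-b->q2 q1-c->q0 q2-a->q2 q2-b->q2 q2-c->q2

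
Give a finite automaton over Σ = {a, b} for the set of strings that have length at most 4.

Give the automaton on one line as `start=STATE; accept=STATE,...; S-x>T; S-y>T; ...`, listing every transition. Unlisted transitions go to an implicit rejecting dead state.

We only need to distinguish lengths 0, 1, …, 4, and '>4'. Chain s0 → s1 → s2 → s3 → s4 → s5 on every symbol, with s5 looping. Accepting states: {s0, s1, s2, s3, s4}.
A 6-state machine:
        a   b  
>* s0   s1  s1 
 * s1   s2  s2 
 * s2   s3  s3 
 * s3   s4  s4 
 * s4   s5  s5 
   s5   s5  s5 
(> = start, * = accepting)

start=s0; accept=s0,s1,s2,s3,s4; s0-a>s1; s0-b>s1; s1-a>s2; s1-b>s2; s2-a>s3; s2-b>s3; s3-a>s4; s3-b>s4; s4-a>s5; s4-b>s5; s5-a>s5; s5-b>s5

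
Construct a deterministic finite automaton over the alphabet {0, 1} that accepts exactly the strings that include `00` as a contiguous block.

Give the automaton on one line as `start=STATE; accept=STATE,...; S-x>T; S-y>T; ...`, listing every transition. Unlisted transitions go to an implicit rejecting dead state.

Track how much of `00` has been matched so far: state A is no progress, C is the absorbing accept state reached once `00` has occurred. Intermediate states record partial matches; on a mismatch, fall back to the longest reusable overlap.
A 3-state machine:
       0  1 
>  A   B  A 
   B   C  A 
 * C   C  C 
(> = start, * = accepting)

start=A; accept=C; A-0>B; A-1>A; B-0>C; B-1>A; C-0>C; C-1>C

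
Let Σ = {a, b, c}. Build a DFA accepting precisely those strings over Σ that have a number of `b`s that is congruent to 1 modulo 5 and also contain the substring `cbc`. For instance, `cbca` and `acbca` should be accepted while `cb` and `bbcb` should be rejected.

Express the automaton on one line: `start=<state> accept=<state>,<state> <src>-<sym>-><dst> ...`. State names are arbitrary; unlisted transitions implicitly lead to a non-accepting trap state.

Build one automaton per condition and run them in lockstep. The first has 5 states tracking the count of `b`s modulo 5; the second has 4 states tracking whether and how much of `cbc` has been seen. A product state is a pair (one from each), accepting exactly when both do.
20 states suffice.
          a    b    c  
>  s0     s0   s1   s2 
   s1     s1   s3   s4 
   s2     s0   s5   s2 
   s3     s3   s6   s7 
   s4     s1   s8   s4 
   s5     s1   s3   s9 
   s6     s6  s10  s11 
   s7     s3  s12   s7 
   s8     s3   s6  s13 
 * s9     s9  s13   s9 
   s10   s10   s0  s14 
   s11    s6  s15  s11 
   s12    s6  s10  s16 
   s13   s13  s16  s13 
   s14   s10  s17  s14 
   s15   s10   s0  s18 
   s16   s16  s18  s16 
   s17    s0   s1  s19 
   s18   s18  s19  s18 
   s19   s19   s9  s19 
(> = start, * = accepting)

start=s0 accept=s9 s0-a->s0 s0-b->s1 s0-c->s2 s1-a->s1 s1-b->s3 s1-c->s4 s2-a->s0 s2-b->s5 s2-c->s2 s3-a->s3 s3-b->s6 s3-c->s7 s4-a->s1 s4-b->s8 s4-c->s4 s5-a->s1 s5-b->s3 s5-c->s9 s6-a->s6 s6-b->s10 s6-c->s11 s7-a->s3 s7-b->s12 s7-c->s7 s8-a->s3 s8-b->s6 s8-c->s13 s9-a->s9 s9-b->s13 s9-c->s9 s10-a->s10 s10-b->s0 s10-c->s14 s11-a->s6 s11-b->s15 s11-c->s11 s12-a->s6 s12-b->s10 s12-c->s16 s13-a->s13 s13-b->s16 s13-c->s13 s14-a->s10 s14-b->s17 s14-c->s14 s15-a->s10 s15-b->s0 s15-c->s18 s16-a->s16 s16-b->s18 s16-c->s16 s17-a->s0 s17-b->s1 s17-c->s19 s18-a->s18 s18-b->s19 s18-c->s18 s19-a->s19 s19-b->s9 s19-c->s19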